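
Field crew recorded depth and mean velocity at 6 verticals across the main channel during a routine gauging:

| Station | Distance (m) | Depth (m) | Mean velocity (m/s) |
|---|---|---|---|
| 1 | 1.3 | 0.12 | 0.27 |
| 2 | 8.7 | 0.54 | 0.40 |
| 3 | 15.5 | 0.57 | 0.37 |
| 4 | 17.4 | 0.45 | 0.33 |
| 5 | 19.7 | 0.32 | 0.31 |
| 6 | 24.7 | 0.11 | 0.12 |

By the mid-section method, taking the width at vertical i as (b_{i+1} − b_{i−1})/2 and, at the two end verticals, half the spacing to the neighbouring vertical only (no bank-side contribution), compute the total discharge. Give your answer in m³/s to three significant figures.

w_1 = (8.7 − 1.3)/2 = 3.7 m; q_1 = 0.27 × 0.12 × 3.7 = 0.1199 m³/s
w_2 = (15.5 − 1.3)/2 = 7.1 m; q_2 = 0.40 × 0.54 × 7.1 = 1.534 m³/s
w_3 = (17.4 − 8.7)/2 = 4.35 m; q_3 = 0.37 × 0.57 × 4.35 = 0.9174 m³/s
w_4 = (19.7 − 15.5)/2 = 2.1 m; q_4 = 0.33 × 0.45 × 2.1 = 0.3119 m³/s
w_5 = (24.7 − 17.4)/2 = 3.65 m; q_5 = 0.31 × 0.32 × 3.65 = 0.3621 m³/s
w_6 = (24.7 − 19.7)/2 = 2.5 m; q_6 = 0.12 × 0.11 × 2.5 = 0.03300 m³/s
Q = Σ qᵢ = 3.278 m³/s

3.28 m³/s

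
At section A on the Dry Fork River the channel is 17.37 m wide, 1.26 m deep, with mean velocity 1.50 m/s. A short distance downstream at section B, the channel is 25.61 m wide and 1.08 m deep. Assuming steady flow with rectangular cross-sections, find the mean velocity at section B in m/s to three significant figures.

1.19 m/s

Q = A₁V₁ = (17.37×1.26) × 1.50 = 32.83 m³/s
A₂ = 25.61 × 1.08 = 27.66 m²
V₂ = Q/A₂ = 32.83/27.66 = 1.187 m/s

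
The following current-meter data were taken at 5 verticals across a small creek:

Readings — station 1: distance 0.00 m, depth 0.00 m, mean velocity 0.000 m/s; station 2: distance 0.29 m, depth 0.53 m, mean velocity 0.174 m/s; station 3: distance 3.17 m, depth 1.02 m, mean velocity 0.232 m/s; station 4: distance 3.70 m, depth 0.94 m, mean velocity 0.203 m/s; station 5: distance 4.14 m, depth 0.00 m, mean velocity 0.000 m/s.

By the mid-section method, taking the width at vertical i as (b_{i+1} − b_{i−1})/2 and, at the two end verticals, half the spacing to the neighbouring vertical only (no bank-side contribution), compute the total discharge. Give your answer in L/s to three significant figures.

w_2 = (3.17 − 0.00)/2 = 1.585 m; q_2 = 0.174 × 0.53 × 1.585 = 0.1462 m³/s
w_3 = (3.70 − 0.29)/2 = 1.705 m; q_3 = 0.232 × 1.02 × 1.705 = 0.4035 m³/s
w_4 = (4.14 − 3.17)/2 = 0.485 m; q_4 = 0.203 × 0.94 × 0.485 = 0.09255 m³/s
Stations 1, 5 contribute zero (depth or velocity is 0).
Q = Σ qᵢ = 0.6422 m³/s
= 0.6422 × 1000 = 642.2 L/s

642 L/s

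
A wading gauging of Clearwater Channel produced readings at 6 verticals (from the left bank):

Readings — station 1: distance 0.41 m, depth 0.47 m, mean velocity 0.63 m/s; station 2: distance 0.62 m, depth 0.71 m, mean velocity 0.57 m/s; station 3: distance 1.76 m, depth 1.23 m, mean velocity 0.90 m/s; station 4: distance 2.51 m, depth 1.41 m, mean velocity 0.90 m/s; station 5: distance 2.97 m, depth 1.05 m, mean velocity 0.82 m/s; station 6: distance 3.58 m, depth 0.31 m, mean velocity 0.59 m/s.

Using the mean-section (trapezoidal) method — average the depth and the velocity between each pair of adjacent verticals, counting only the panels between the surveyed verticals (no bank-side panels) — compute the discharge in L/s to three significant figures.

Panel 1-2: Δb = 0.21 m, d̄ = (0.47+0.71)/2 = 0.59, v̄ = (0.63+0.57)/2 = 0.6 → q = 0.21×0.59×0.6 = 0.07434 m³/s
Panel 2-3: Δb = 1.14 m, d̄ = (0.71+1.23)/2 = 0.97, v̄ = (0.57+0.90)/2 = 0.735 → q = 1.14×0.97×0.735 = 0.8128 m³/s
Panel 3-4: Δb = 0.75 m, d̄ = (1.23+1.41)/2 = 1.32, v̄ = (0.90+0.90)/2 = 0.9 → q = 0.75×1.32×0.9 = 0.8910 m³/s
Panel 4-5: Δb = 0.46 m, d̄ = (1.41+1.05)/2 = 1.23, v̄ = (0.90+0.82)/2 = 0.86 → q = 0.46×1.23×0.86 = 0.4866 m³/s
Panel 5-6: Δb = 0.61 m, d̄ = (1.05+0.31)/2 = 0.68, v̄ = (0.82+0.59)/2 = 0.705 → q = 0.61×0.68×0.705 = 0.2924 m³/s
Q = Σ q = 2.557 m³/s
= 2.557 × 1000 = 2557 L/s

2560 L/s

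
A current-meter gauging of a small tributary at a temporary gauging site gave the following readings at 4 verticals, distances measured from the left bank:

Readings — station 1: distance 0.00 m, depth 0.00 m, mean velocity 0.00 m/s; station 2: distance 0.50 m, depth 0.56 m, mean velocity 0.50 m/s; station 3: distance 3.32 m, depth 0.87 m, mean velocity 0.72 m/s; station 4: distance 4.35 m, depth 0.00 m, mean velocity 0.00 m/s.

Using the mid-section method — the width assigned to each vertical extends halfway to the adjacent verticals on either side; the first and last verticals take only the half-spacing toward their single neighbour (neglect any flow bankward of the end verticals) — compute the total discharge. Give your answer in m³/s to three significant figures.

w_2 = (3.32 − 0.00)/2 = 1.66 m; q_2 = 0.50 × 0.56 × 1.66 = 0.4648 m³/s
w_3 = (4.35 − 0.50)/2 = 1.925 m; q_3 = 0.72 × 0.87 × 1.925 = 1.206 m³/s
Stations 1, 4 contribute zero (depth or velocity is 0).
Q = Σ qᵢ = 1.671 m³/s

1.67 m³/s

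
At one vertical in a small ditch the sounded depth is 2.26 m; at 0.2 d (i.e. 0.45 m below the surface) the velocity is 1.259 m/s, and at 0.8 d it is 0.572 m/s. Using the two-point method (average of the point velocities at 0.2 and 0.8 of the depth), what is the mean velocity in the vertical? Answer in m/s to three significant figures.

v̄ = (1.259 + 0.572) / 2 = 0.9155 m/s

0.916 m/s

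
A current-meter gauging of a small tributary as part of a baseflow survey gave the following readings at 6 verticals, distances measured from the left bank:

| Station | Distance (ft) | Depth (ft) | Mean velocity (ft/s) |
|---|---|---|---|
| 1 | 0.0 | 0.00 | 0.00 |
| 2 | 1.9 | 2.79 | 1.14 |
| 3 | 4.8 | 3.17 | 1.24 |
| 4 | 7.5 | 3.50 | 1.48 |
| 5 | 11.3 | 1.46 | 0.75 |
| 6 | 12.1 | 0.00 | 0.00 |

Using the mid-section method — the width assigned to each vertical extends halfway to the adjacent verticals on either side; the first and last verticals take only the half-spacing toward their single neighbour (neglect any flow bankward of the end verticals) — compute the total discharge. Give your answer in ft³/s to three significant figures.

38.0 ft³/s

w_2 = (4.8 − 0.0)/2 = 2.4 ft; q_2 = 1.14 × 2.79 × 2.4 = 7.633 ft³/s
w_3 = (7.5 − 1.9)/2 = 2.8 ft; q_3 = 1.24 × 3.17 × 2.8 = 11.01 ft³/s
w_4 = (11.3 − 4.8)/2 = 3.25 ft; q_4 = 1.48 × 3.50 × 3.25 = 16.84 ft³/s
w_5 = (12.1 − 7.5)/2 = 2.3 ft; q_5 = 0.75 × 1.46 × 2.3 = 2.519 ft³/s
Stations 1, 6 contribute zero (depth or velocity is 0).
Q = Σ qᵢ = 37.99 ft³/s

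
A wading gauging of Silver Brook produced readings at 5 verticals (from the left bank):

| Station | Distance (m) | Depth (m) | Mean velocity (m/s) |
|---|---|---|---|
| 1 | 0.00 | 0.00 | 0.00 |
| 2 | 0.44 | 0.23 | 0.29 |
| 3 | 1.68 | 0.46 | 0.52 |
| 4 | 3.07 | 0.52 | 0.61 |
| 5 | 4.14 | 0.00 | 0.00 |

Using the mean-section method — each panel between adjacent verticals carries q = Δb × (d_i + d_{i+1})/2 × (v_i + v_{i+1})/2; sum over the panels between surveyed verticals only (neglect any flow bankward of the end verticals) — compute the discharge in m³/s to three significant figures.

0.650 m³/s

Panel 1-2: Δb = 0.44 m, d̄ = (0.00+0.23)/2 = 0.115, v̄ = (0.00+0.29)/2 = 0.145 → q = 0.44×0.115×0.145 = 0.007337 m³/s
Panel 2-3: Δb = 1.24 m, d̄ = (0.23+0.46)/2 = 0.345, v̄ = (0.29+0.52)/2 = 0.405 → q = 1.24×0.345×0.405 = 0.1733 m³/s
Panel 3-4: Δb = 1.39 m, d̄ = (0.46+0.52)/2 = 0.49, v̄ = (0.52+0.61)/2 = 0.565 → q = 1.39×0.49×0.565 = 0.3848 m³/s
Panel 4-5: Δb = 1.07 m, d̄ = (0.52+0.00)/2 = 0.26, v̄ = (0.61+0.00)/2 = 0.305 → q = 1.07×0.26×0.305 = 0.08485 m³/s
Q = Σ q = 0.6503 m³/s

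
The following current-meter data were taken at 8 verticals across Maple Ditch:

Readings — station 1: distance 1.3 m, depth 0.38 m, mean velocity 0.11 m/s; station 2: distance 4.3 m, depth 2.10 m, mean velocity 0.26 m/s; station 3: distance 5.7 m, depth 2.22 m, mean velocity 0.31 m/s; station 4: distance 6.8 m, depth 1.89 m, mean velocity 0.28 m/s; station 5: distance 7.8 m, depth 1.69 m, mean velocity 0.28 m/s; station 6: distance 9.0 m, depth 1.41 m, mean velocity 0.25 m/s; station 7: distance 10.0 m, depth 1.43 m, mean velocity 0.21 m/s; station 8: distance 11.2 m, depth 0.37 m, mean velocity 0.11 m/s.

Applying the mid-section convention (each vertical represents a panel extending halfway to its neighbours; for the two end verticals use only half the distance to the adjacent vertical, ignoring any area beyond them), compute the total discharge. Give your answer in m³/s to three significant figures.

w_1 = (4.3 − 1.3)/2 = 1.5 m; q_1 = 0.11 × 0.38 × 1.5 = 0.06270 m³/s
w_2 = (5.7 − 1.3)/2 = 2.2 m; q_2 = 0.26 × 2.10 × 2.2 = 1.201 m³/s
w_3 = (6.8 − 4.3)/2 = 1.25 m; q_3 = 0.31 × 2.22 × 1.25 = 0.8603 m³/s
w_4 = (7.8 − 5.7)/2 = 1.05 m; q_4 = 0.28 × 1.89 × 1.05 = 0.5557 m³/s
w_5 = (9.0 − 6.8)/2 = 1.1 m; q_5 = 0.28 × 1.69 × 1.1 = 0.5205 m³/s
w_6 = (10.0 − 7.8)/2 = 1.1 m; q_6 = 0.25 × 1.41 × 1.1 = 0.3878 m³/s
w_7 = (11.2 − 9.0)/2 = 1.1 m; q_7 = 0.21 × 1.43 × 1.1 = 0.3303 m³/s
w_8 = (11.2 − 10.0)/2 = 0.6 m; q_8 = 0.11 × 0.37 × 0.6 = 0.02442 m³/s
Q = Σ qᵢ = 3.943 m³/s

3.94 m³/s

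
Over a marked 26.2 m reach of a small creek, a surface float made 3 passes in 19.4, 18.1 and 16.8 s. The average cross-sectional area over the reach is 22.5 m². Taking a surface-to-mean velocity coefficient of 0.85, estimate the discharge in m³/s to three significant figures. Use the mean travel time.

t̄ = (19.4 + 18.1 + 16.8) / 3 = 18.1 s
v_surface = L / t̄ = 26.2 / 18.1 = 1.448 m/s
v_mean = 0.85 × 1.448 = 1.230 m/s
Q = A × v_mean = 22.5 × 1.230 = 27.68 m³/s

27.7 m³/s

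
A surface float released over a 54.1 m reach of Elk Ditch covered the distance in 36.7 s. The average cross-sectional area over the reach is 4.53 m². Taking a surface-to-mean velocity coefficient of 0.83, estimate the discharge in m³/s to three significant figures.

v_surface = L / t̄ = 54.1 / 36.7 = 1.474 m/s
v_mean = 0.83 × 1.474 = 1.224 m/s
Q = A × v_mean = 4.53 × 1.224 = 5.543 m³/s

5.54 m³/s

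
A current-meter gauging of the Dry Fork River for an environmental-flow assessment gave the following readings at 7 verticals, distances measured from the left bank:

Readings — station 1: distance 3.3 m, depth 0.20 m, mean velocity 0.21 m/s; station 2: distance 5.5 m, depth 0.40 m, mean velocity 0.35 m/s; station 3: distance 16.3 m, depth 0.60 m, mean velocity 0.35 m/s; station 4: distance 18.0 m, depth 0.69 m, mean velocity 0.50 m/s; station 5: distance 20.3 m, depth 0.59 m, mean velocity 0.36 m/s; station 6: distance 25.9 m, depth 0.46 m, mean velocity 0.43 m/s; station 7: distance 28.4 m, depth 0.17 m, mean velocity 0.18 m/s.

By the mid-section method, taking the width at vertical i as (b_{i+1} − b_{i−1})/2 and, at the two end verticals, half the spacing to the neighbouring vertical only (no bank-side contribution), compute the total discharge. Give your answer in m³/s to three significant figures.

4.64 m³/s

w_1 = (5.5 − 3.3)/2 = 1.1 m; q_1 = 0.21 × 0.20 × 1.1 = 0.04620 m³/s
w_2 = (16.3 − 3.3)/2 = 6.5 m; q_2 = 0.35 × 0.40 × 6.5 = 0.9100 m³/s
w_3 = (18.0 − 5.5)/2 = 6.25 m; q_3 = 0.35 × 0.60 × 6.25 = 1.313 m³/s
w_4 = (20.3 − 16.3)/2 = 2 m; q_4 = 0.50 × 0.69 × 2 = 0.6900 m³/s
w_5 = (25.9 − 18.0)/2 = 3.95 m; q_5 = 0.36 × 0.59 × 3.95 = 0.8390 m³/s
w_6 = (28.4 − 20.3)/2 = 4.05 m; q_6 = 0.43 × 0.46 × 4.05 = 0.8011 m³/s
w_7 = (28.4 − 25.9)/2 = 1.25 m; q_7 = 0.18 × 0.17 × 1.25 = 0.03825 m³/s
Q = Σ qᵢ = 4.637 m³/s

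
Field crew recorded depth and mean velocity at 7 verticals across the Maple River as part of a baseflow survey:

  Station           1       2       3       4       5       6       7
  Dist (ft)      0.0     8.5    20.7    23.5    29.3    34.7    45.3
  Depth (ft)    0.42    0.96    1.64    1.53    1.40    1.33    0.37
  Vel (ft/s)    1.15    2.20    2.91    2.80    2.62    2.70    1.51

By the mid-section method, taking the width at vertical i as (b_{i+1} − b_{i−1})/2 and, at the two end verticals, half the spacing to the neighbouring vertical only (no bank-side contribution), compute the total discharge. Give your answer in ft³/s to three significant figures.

130 ft³/s

w_1 = (8.5 − 0.0)/2 = 4.25 ft; q_1 = 1.15 × 0.42 × 4.25 = 2.053 ft³/s
w_2 = (20.7 − 0.0)/2 = 10.35 ft; q_2 = 2.20 × 0.96 × 10.35 = 21.86 ft³/s
w_3 = (23.5 − 8.5)/2 = 7.5 ft; q_3 = 2.91 × 1.64 × 7.5 = 35.79 ft³/s
w_4 = (29.3 − 20.7)/2 = 4.3 ft; q_4 = 2.80 × 1.53 × 4.3 = 18.42 ft³/s
w_5 = (34.7 − 23.5)/2 = 5.6 ft; q_5 = 2.62 × 1.40 × 5.6 = 20.54 ft³/s
w_6 = (45.3 − 29.3)/2 = 8 ft; q_6 = 2.70 × 1.33 × 8 = 28.73 ft³/s
w_7 = (45.3 − 34.7)/2 = 5.3 ft; q_7 = 1.51 × 0.37 × 5.3 = 2.961 ft³/s
Q = Σ qᵢ = 130.4 ft³/s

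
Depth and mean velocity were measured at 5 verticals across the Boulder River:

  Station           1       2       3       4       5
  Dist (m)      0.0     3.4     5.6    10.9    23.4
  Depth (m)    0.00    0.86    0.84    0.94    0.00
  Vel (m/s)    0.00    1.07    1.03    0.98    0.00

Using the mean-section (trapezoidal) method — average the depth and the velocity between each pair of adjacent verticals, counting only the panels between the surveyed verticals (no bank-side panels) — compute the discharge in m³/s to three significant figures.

Panel 1-2: Δb = 3.4 m, d̄ = (0.00+0.86)/2 = 0.43, v̄ = (0.00+1.07)/2 = 0.535 → q = 3.4×0.43×0.535 = 0.7822 m³/s
Panel 2-3: Δb = 2.2 m, d̄ = (0.86+0.84)/2 = 0.85, v̄ = (1.07+1.03)/2 = 1.05 → q = 2.2×0.85×1.05 = 1.964 m³/s
Panel 3-4: Δb = 5.3 m, d̄ = (0.84+0.94)/2 = 0.89, v̄ = (1.03+0.98)/2 = 1.005 → q = 5.3×0.89×1.005 = 4.741 m³/s
Panel 4-5: Δb = 12.5 m, d̄ = (0.94+0.00)/2 = 0.47, v̄ = (0.98+0.00)/2 = 0.49 → q = 12.5×0.47×0.49 = 2.879 m³/s
Q = Σ q = 10.37 m³/s

10.4 m³/s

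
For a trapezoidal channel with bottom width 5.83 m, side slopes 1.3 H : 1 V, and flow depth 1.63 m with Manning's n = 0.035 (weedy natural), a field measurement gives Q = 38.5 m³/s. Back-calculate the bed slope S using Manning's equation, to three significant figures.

0.00888

A = (b + z·y)·y = (5.83 + 1.3×1.63)×1.63 = 12.96 m²
P = b + 2y√(1+z²) = 5.83 + 2×1.63×√(1+1.3²) = 11.18 m
R = A/P = 12.96/11.18 = 1.159 m
S = (Q·n / (1·A·R^(2/3)))² = (38.5×0.035 / (1×12.96×1.104))² = 0.008881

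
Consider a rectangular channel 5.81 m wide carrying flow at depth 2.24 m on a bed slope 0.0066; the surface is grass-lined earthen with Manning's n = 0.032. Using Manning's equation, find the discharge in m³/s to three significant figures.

A = b·y = 5.81 × 2.24 = 13.01 m²
P = b + 2y = 5.81 + 2×2.24 = 10.29 m
R = A/P = 13.01/10.29 = 1.265 m
Q = (1/n)·A·R^(2/3)·S^(1/2) = (1/0.032) × 13.01 × 1.265^(2/3) × 0.0066^(1/2) = 38.64 m³/s

38.6 m³/s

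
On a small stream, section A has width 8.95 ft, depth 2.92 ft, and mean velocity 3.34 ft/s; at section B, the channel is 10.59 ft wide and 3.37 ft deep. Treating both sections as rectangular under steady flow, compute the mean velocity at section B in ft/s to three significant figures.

Q = A₁V₁ = (8.95×2.92) × 3.34 = 87.29 ft³/s
A₂ = 10.59 × 3.37 = 35.69 ft²
V₂ = Q/A₂ = 87.29/35.69 = 2.446 ft/s

2.45 ft/s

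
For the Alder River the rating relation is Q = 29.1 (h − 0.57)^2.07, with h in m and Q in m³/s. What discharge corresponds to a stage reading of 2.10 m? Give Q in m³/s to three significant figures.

Q = 29.1 × (2.10 − 0.57)^2.07 = 29.1 × 1.53^2.07 = 70.18 m³/s

70.2 m³/s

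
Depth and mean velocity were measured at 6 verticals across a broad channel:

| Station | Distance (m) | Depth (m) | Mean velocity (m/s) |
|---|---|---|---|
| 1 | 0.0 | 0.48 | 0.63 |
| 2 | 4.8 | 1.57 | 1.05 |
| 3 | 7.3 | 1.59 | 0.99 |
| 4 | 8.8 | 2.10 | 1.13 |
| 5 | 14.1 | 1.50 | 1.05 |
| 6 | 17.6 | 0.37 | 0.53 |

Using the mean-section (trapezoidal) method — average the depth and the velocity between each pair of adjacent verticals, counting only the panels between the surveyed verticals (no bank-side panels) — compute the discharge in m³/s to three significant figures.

24.1 m³/s

Panel 1-2: Δb = 4.8 m, d̄ = (0.48+1.57)/2 = 1.025, v̄ = (0.63+1.05)/2 = 0.84 → q = 4.8×1.025×0.84 = 4.133 m³/s
Panel 2-3: Δb = 2.5 m, d̄ = (1.57+1.59)/2 = 1.58, v̄ = (1.05+0.99)/2 = 1.02 → q = 2.5×1.58×1.02 = 4.029 m³/s
Panel 3-4: Δb = 1.5 m, d̄ = (1.59+2.10)/2 = 1.845, v̄ = (0.99+1.13)/2 = 1.06 → q = 1.5×1.845×1.06 = 2.934 m³/s
Panel 4-5: Δb = 5.3 m, d̄ = (2.10+1.50)/2 = 1.8, v̄ = (1.13+1.05)/2 = 1.09 → q = 5.3×1.8×1.09 = 10.40 m³/s
Panel 5-6: Δb = 3.5 m, d̄ = (1.50+0.37)/2 = 0.935, v̄ = (1.05+0.53)/2 = 0.79 → q = 3.5×0.935×0.79 = 2.585 m³/s
Q = Σ q = 24.08 m³/s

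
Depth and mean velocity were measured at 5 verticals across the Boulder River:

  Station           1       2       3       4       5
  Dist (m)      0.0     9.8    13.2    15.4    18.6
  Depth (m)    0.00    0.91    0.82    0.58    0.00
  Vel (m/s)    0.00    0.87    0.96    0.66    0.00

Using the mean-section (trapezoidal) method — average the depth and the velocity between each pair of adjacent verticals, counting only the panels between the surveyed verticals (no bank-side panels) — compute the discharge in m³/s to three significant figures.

6.18 m³/s

Panel 1-2: Δb = 9.8 m, d̄ = (0.00+0.91)/2 = 0.455, v̄ = (0.00+0.87)/2 = 0.435 → q = 9.8×0.455×0.435 = 1.940 m³/s
Panel 2-3: Δb = 3.4 m, d̄ = (0.91+0.82)/2 = 0.865, v̄ = (0.87+0.96)/2 = 0.915 → q = 3.4×0.865×0.915 = 2.691 m³/s
Panel 3-4: Δb = 2.2 m, d̄ = (0.82+0.58)/2 = 0.7, v̄ = (0.96+0.66)/2 = 0.81 → q = 2.2×0.7×0.81 = 1.247 m³/s
Panel 4-5: Δb = 3.2 m, d̄ = (0.58+0.00)/2 = 0.29, v̄ = (0.66+0.00)/2 = 0.33 → q = 3.2×0.29×0.33 = 0.3062 m³/s
Q = Σ q = 6.184 m³/s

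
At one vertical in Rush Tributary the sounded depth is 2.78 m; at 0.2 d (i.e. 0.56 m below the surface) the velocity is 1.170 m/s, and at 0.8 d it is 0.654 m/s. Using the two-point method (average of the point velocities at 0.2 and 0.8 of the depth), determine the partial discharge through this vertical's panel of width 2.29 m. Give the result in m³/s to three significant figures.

v̄ = (1.170 + 0.654) / 2 = 0.9120 m/s
q = v̄ × d × w = 0.9120 × 2.78 × 2.29 = 5.806 m³/s

5.81 m³/s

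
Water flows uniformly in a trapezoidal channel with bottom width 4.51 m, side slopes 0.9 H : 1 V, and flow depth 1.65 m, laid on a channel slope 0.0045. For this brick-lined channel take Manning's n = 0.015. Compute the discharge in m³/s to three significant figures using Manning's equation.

A = (b + z·y)·y = (4.51 + 0.9×1.65)×1.65 = 9.892 m²
P = b + 2y√(1+z²) = 4.51 + 2×1.65×√(1+0.9²) = 8.950 m
R = A/P = 9.892/8.950 = 1.105 m
Q = (1/n)·A·R^(2/3)·S^(1/2) = (1/0.015) × 9.892 × 1.105^(2/3) × 0.0045^(1/2) = 47.29 m³/s

47.3 m³/s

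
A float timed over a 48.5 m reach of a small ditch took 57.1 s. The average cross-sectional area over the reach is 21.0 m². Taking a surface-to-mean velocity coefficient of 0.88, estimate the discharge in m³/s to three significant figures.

v_surface = L / t̄ = 48.5 / 57.1 = 0.8494 m/s
v_mean = 0.88 × 0.8494 = 0.7475 m/s
Q = A × v_mean = 21.0 × 0.7475 = 15.70 m³/s

15.7 m³/s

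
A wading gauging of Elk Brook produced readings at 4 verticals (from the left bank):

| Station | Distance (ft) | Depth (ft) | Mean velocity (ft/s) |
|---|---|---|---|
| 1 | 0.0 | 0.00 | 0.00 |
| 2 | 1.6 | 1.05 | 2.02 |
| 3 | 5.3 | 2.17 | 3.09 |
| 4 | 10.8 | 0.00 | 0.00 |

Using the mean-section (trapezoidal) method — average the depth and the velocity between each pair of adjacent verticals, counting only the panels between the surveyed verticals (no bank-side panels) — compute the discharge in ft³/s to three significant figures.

25.3 ft³/s

Panel 1-2: Δb = 1.6 ft, d̄ = (0.00+1.05)/2 = 0.525, v̄ = (0.00+2.02)/2 = 1.01 → q = 1.6×0.525×1.01 = 0.8484 ft³/s
Panel 2-3: Δb = 3.7 ft, d̄ = (1.05+2.17)/2 = 1.61, v̄ = (2.02+3.09)/2 = 2.555 → q = 3.7×1.61×2.555 = 15.22 ft³/s
Panel 3-4: Δb = 5.5 ft, d̄ = (2.17+0.00)/2 = 1.085, v̄ = (3.09+0.00)/2 = 1.545 → q = 5.5×1.085×1.545 = 9.220 ft³/s
Q = Σ q = 25.29 ft³/s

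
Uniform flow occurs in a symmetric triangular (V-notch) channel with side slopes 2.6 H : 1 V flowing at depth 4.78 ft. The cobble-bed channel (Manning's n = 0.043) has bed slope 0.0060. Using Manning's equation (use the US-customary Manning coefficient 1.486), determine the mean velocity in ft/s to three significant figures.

A = z·y² = 2.6×4.78² = 59.41 ft²
P = 2y√(1+z²) = 2×4.78×√(1+2.6²) = 26.63 ft
R = A/P = 59.41/26.63 = 2.231 ft
Q = (1.486/n)·A·R^(2/3)·S^(1/2) = (1.486/0.043) × 59.41 × 2.231^(2/3) × 0.0060^(1/2) = 271.5 ft³/s
V = Q/A = 271.5/59.41 = 4.570 ft/s

4.57 ft/s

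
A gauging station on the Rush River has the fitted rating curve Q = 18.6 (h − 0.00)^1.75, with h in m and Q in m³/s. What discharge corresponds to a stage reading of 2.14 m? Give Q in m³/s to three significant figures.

70.4 m³/s

Q = 18.6 × (2.14 − 0.00)^1.75 = 18.6 × 2.14^1.75 = 70.43 m³/s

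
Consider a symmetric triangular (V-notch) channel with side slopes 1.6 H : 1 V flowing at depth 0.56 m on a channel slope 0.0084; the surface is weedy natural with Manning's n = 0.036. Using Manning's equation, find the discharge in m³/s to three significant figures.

A = z·y² = 1.6×0.56² = 0.5018 m²
P = 2y√(1+z²) = 2×0.56×√(1+1.6²) = 2.113 m
R = A/P = 0.5018/2.113 = 0.2374 m
Q = (1/n)·A·R^(2/3)·S^(1/2) = (1/0.036) × 0.5018 × 0.2374^(2/3) × 0.0084^(1/2) = 0.4898 m³/s

0.490 m³/s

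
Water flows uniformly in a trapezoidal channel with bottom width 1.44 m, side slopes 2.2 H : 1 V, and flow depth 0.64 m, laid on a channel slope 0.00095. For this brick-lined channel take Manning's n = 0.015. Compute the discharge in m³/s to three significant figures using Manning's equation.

A = (b + z·y)·y = (1.44 + 2.2×0.64)×0.64 = 1.823 m²
P = b + 2y√(1+z²) = 1.44 + 2×0.64×√(1+2.2²) = 4.533 m
R = A/P = 1.823/4.533 = 0.4021 m
Q = (1/n)·A·R^(2/3)·S^(1/2) = (1/0.015) × 1.823 × 0.4021^(2/3) × 0.00095^(1/2) = 2.040 m³/s

2.04 m³/s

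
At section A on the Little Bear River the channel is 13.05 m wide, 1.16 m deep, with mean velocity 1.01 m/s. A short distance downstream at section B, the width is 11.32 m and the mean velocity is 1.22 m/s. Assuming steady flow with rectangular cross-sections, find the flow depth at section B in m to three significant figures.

Q = A₁V₁ = (13.05×1.16) × 1.01 = 15.29 m³/s
d₂ = Q/(b₂ V₂) = 15.29/(11.32×1.22) = 1.107 m

1.11 m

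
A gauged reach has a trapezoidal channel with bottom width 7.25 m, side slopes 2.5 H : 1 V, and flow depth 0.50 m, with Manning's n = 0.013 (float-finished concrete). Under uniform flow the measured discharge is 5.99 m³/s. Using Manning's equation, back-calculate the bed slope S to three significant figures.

0.00104

A = (b + z·y)·y = (7.25 + 2.5×0.50)×0.50 = 4.250 m²
P = b + 2y√(1+z²) = 7.25 + 2×0.50×√(1+2.5²) = 9.943 m
R = A/P = 4.250/9.943 = 0.4275 m
S = (Q·n / (1·A·R^(2/3)))² = (5.99×0.013 / (1×4.250×0.5674))² = 0.001043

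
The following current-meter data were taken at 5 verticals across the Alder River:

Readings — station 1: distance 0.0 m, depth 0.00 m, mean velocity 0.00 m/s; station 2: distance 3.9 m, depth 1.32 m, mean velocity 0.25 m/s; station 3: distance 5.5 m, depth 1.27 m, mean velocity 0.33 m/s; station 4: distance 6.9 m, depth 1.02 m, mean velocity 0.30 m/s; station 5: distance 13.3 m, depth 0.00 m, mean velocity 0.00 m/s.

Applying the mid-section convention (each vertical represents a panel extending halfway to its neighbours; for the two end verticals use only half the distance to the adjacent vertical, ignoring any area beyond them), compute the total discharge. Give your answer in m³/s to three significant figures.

2.73 m³/s

w_2 = (5.5 − 0.0)/2 = 2.75 m; q_2 = 0.25 × 1.32 × 2.75 = 0.9075 m³/s
w_3 = (6.9 − 3.9)/2 = 1.5 m; q_3 = 0.33 × 1.27 × 1.5 = 0.6287 m³/s
w_4 = (13.3 − 5.5)/2 = 3.9 m; q_4 = 0.30 × 1.02 × 3.9 = 1.193 m³/s
Stations 1, 5 contribute zero (depth or velocity is 0).
Q = Σ qᵢ = 2.730 m³/s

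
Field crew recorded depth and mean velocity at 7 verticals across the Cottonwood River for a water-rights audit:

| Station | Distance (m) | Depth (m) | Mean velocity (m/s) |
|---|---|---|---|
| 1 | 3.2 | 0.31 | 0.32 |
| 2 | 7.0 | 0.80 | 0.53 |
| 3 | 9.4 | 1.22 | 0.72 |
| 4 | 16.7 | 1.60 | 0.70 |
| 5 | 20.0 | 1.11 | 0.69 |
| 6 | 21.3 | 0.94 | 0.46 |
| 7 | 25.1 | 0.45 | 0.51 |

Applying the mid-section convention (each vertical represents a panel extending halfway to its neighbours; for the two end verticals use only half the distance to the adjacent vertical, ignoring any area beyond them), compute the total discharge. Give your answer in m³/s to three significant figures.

15.0 m³/s

w_1 = (7.0 − 3.2)/2 = 1.9 m; q_1 = 0.32 × 0.31 × 1.9 = 0.1885 m³/s
w_2 = (9.4 − 3.2)/2 = 3.1 m; q_2 = 0.53 × 0.80 × 3.1 = 1.314 m³/s
w_3 = (16.7 − 7.0)/2 = 4.85 m; q_3 = 0.72 × 1.22 × 4.85 = 4.260 m³/s
w_4 = (20.0 − 9.4)/2 = 5.3 m; q_4 = 0.70 × 1.60 × 5.3 = 5.936 m³/s
w_5 = (21.3 − 16.7)/2 = 2.3 m; q_5 = 0.69 × 1.11 × 2.3 = 1.762 m³/s
w_6 = (25.1 − 20.0)/2 = 2.55 m; q_6 = 0.46 × 0.94 × 2.55 = 1.103 m³/s
w_7 = (25.1 − 21.3)/2 = 1.9 m; q_7 = 0.51 × 0.45 × 1.9 = 0.4361 m³/s
Q = Σ qᵢ = 15.00 m³/s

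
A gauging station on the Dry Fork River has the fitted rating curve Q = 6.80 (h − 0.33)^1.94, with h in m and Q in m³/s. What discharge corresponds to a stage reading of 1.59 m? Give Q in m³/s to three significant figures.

Q = 6.80 × (1.59 − 0.33)^1.94 = 6.80 × 1.26^1.94 = 10.65 m³/s

10.6 m³/s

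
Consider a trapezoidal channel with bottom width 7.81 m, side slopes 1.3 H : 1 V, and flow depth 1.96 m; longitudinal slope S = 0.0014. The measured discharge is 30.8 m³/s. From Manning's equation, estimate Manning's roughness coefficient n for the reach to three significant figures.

0.0312

A = (b + z·y)·y = (7.81 + 1.3×1.96)×1.96 = 20.30 m²
P = b + 2y√(1+z²) = 7.81 + 2×1.96×√(1+1.3²) = 14.24 m
R = A/P = 20.30/14.24 = 1.426 m
n = (1/Q)·A·R^(2/3)·S^(1/2) = (1/30.8) × 20.30 × 1.267 × 0.03742 = 0.03124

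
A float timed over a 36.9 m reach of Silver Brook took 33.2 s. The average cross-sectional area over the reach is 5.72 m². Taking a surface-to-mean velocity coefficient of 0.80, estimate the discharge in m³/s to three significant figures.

5.09 m³/s

v_surface = L / t̄ = 36.9 / 33.2 = 1.111 m/s
v_mean = 0.80 × 1.111 = 0.8892 m/s
Q = A × v_mean = 5.72 × 0.8892 = 5.086 m³/s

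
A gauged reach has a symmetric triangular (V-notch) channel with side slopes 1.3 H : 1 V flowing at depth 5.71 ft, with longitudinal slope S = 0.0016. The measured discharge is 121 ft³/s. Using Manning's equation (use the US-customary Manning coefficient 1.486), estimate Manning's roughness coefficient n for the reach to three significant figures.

A = z·y² = 1.3×5.71² = 42.39 ft²
P = 2y√(1+z²) = 2×5.71×√(1+1.3²) = 18.73 ft
R = A/P = 42.39/18.73 = 2.263 ft
n = (1.486/Q)·A·R^(2/3)·S^(1/2) = (1.486/121) × 42.39 × 1.724 × 0.04000 = 0.03589

0.0359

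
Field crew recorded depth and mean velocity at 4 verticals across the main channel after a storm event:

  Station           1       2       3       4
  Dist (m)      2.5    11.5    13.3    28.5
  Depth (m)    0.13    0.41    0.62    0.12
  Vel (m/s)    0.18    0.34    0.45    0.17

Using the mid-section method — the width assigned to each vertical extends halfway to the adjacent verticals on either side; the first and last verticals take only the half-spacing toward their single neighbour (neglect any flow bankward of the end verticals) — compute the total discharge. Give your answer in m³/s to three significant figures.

3.38 m³/s

w_1 = (11.5 − 2.5)/2 = 4.5 m; q_1 = 0.18 × 0.13 × 4.5 = 0.1053 m³/s
w_2 = (13.3 − 2.5)/2 = 5.4 m; q_2 = 0.34 × 0.41 × 5.4 = 0.7528 m³/s
w_3 = (28.5 − 11.5)/2 = 8.5 m; q_3 = 0.45 × 0.62 × 8.5 = 2.372 m³/s
w_4 = (28.5 − 13.3)/2 = 7.6 m; q_4 = 0.17 × 0.12 × 7.6 = 0.1550 m³/s
Q = Σ qᵢ = 3.385 m³/s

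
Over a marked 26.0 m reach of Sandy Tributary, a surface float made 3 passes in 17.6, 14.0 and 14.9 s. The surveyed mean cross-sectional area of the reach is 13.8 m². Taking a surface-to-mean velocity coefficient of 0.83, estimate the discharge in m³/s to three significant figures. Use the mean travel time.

19.2 m³/s

t̄ = (17.6 + 14.0 + 14.9) / 3 = 15.5 s
v_surface = L / t̄ = 26.0 / 15.5 = 1.677 m/s
v_mean = 0.83 × 1.677 = 1.392 m/s
Q = A × v_mean = 13.8 × 1.392 = 19.21 m³/s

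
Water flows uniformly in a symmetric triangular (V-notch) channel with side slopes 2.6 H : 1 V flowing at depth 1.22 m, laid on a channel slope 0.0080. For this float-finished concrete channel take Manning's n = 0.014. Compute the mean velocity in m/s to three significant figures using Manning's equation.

4.39 m/s

A = z·y² = 2.6×1.22² = 3.870 m²
P = 2y√(1+z²) = 2×1.22×√(1+2.6²) = 6.797 m
R = A/P = 3.870/6.797 = 0.5693 m
Q = (1/n)·A·R^(2/3)·S^(1/2) = (1/0.014) × 3.870 × 0.5693^(2/3) × 0.0080^(1/2) = 16.98 m³/s
V = Q/A = 16.98/3.870 = 4.389 m/s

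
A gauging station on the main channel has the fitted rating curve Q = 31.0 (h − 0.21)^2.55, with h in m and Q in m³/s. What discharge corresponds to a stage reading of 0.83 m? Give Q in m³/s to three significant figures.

Q = 31.0 × (0.83 − 0.21)^2.55 = 31.0 × 0.62^2.55 = 9.161 m³/s

9.16 m³/s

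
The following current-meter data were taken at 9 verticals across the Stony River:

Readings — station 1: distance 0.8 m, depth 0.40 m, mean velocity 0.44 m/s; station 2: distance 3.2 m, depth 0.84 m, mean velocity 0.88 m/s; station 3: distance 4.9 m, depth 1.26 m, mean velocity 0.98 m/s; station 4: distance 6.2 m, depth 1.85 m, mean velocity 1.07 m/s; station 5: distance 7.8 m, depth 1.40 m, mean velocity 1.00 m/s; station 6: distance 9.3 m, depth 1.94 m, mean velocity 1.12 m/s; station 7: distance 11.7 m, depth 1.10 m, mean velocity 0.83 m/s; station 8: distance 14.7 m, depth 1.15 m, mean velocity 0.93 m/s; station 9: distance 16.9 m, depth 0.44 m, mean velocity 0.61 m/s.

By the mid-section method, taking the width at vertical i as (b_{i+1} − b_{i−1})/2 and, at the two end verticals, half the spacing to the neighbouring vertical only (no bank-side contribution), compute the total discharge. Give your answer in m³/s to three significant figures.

w_1 = (3.2 − 0.8)/2 = 1.2 m; q_1 = 0.44 × 0.40 × 1.2 = 0.2112 m³/s
w_2 = (4.9 − 0.8)/2 = 2.05 m; q_2 = 0.88 × 0.84 × 2.05 = 1.515 m³/s
w_3 = (6.2 − 3.2)/2 = 1.5 m; q_3 = 0.98 × 1.26 × 1.5 = 1.852 m³/s
w_4 = (7.8 − 4.9)/2 = 1.45 m; q_4 = 1.07 × 1.85 × 1.45 = 2.870 m³/s
w_5 = (9.3 − 6.2)/2 = 1.55 m; q_5 = 1.00 × 1.40 × 1.55 = 2.170 m³/s
w_6 = (11.7 − 7.8)/2 = 1.95 m; q_6 = 1.12 × 1.94 × 1.95 = 4.237 m³/s
w_7 = (14.7 − 9.3)/2 = 2.7 m; q_7 = 0.83 × 1.10 × 2.7 = 2.465 m³/s
w_8 = (16.9 − 11.7)/2 = 2.6 m; q_8 = 0.93 × 1.15 × 2.6 = 2.781 m³/s
w_9 = (16.9 − 14.7)/2 = 1.1 m; q_9 = 0.61 × 0.44 × 1.1 = 0.2952 m³/s
Q = Σ qᵢ = 18.40 m³/s

18.4 m³/s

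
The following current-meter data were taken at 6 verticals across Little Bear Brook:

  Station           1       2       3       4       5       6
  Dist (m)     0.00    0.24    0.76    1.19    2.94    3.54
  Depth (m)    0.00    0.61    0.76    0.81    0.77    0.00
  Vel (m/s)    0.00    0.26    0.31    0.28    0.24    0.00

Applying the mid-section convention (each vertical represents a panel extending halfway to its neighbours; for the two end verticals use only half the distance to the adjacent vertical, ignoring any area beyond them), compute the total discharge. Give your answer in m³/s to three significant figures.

0.637 m³/s

w_2 = (0.76 − 0.00)/2 = 0.38 m; q_2 = 0.26 × 0.61 × 0.38 = 0.06027 m³/s
w_3 = (1.19 − 0.24)/2 = 0.475 m; q_3 = 0.31 × 0.76 × 0.475 = 0.1119 m³/s
w_4 = (2.94 − 0.76)/2 = 1.09 m; q_4 = 0.28 × 0.81 × 1.09 = 0.2472 m³/s
w_5 = (3.54 − 1.19)/2 = 1.175 m; q_5 = 0.24 × 0.77 × 1.175 = 0.2171 m³/s
Stations 1, 6 contribute zero (depth or velocity is 0).
Q = Σ qᵢ = 0.6365 m³/s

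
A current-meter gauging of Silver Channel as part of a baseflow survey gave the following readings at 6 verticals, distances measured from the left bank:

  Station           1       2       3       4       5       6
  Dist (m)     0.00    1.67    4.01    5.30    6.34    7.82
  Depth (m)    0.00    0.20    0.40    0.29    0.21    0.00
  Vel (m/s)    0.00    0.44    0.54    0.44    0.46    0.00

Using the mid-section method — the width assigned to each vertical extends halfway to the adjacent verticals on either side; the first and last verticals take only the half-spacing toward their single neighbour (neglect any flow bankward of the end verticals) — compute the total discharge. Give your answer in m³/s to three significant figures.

w_2 = (4.01 − 0.00)/2 = 2.005 m; q_2 = 0.44 × 0.20 × 2.005 = 0.1764 m³/s
w_3 = (5.30 − 1.67)/2 = 1.815 m; q_3 = 0.54 × 0.40 × 1.815 = 0.3920 m³/s
w_4 = (6.34 − 4.01)/2 = 1.165 m; q_4 = 0.44 × 0.29 × 1.165 = 0.1487 m³/s
w_5 = (7.82 − 5.30)/2 = 1.26 m; q_5 = 0.46 × 0.21 × 1.26 = 0.1217 m³/s
Stations 1, 6 contribute zero (depth or velocity is 0).
Q = Σ qᵢ = 0.8389 m³/s

0.839 m³/s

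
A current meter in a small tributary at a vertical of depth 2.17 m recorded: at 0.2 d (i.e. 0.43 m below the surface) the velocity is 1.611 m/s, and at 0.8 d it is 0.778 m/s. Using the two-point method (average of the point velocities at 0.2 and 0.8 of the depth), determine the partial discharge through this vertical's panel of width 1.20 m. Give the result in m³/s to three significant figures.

3.11 m³/s

v̄ = (1.611 + 0.778) / 2 = 1.195 m/s
q = v̄ × d × w = 1.195 × 2.17 × 1.20 = 3.110 m³/s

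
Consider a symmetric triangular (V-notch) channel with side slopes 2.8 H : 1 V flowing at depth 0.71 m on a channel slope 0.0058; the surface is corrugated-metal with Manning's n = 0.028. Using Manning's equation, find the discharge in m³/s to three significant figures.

A = z·y² = 2.8×0.71² = 1.411 m²
P = 2y√(1+z²) = 2×0.71×√(1+2.8²) = 4.222 m
R = A/P = 1.411/4.222 = 0.3343 m
Q = (1/n)·A·R^(2/3)·S^(1/2) = (1/0.028) × 1.411 × 0.3343^(2/3) × 0.0058^(1/2) = 1.849 m³/s

1.85 m³/s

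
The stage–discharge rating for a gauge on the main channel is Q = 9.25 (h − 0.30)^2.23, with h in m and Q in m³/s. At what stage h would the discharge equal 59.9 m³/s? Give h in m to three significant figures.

h − h₀ = (Q/C)^(1/b) = (59.9/9.25)^(1/2.23) = 2.311 m
h = 0.30 + 2.311 = 2.611 m

2.61 m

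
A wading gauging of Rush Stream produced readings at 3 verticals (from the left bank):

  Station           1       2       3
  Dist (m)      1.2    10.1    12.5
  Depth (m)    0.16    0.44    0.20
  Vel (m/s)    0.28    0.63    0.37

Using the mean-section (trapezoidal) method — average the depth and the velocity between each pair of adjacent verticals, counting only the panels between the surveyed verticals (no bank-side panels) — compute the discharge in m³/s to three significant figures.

Panel 1-2: Δb = 8.9 m, d̄ = (0.16+0.44)/2 = 0.3, v̄ = (0.28+0.63)/2 = 0.455 → q = 8.9×0.3×0.455 = 1.215 m³/s
Panel 2-3: Δb = 2.4 m, d̄ = (0.44+0.20)/2 = 0.32, v̄ = (0.63+0.37)/2 = 0.5 → q = 2.4×0.32×0.5 = 0.3840 m³/s
Q = Σ q = 1.599 m³/s

1.60 m³/s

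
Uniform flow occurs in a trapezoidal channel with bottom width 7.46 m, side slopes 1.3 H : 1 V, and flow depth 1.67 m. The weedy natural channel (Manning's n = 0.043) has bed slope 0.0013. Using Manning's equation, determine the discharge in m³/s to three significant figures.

15.6 m³/s

A = (b + z·y)·y = (7.46 + 1.3×1.67)×1.67 = 16.08 m²
P = b + 2y√(1+z²) = 7.46 + 2×1.67×√(1+1.3²) = 12.94 m
R = A/P = 16.08/12.94 = 1.243 m
Q = (1/n)·A·R^(2/3)·S^(1/2) = (1/0.043) × 16.08 × 1.243^(2/3) × 0.0013^(1/2) = 15.59 m³/s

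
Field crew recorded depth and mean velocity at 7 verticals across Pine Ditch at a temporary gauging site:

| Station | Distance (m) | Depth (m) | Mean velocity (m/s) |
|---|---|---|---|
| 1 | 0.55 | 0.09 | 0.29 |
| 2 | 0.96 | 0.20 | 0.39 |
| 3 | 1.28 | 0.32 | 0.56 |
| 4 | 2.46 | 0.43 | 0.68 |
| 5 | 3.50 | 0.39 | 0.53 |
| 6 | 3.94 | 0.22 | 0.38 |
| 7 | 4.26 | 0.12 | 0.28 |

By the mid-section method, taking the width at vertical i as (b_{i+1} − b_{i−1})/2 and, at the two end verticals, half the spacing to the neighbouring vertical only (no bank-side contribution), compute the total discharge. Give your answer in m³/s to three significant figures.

w_1 = (0.96 − 0.55)/2 = 0.205 m; q_1 = 0.29 × 0.09 × 0.205 = 0.005351 m³/s
w_2 = (1.28 − 0.55)/2 = 0.365 m; q_2 = 0.39 × 0.20 × 0.365 = 0.02847 m³/s
w_3 = (2.46 − 0.96)/2 = 0.75 m; q_3 = 0.56 × 0.32 × 0.75 = 0.1344 m³/s
w_4 = (3.50 − 1.28)/2 = 1.11 m; q_4 = 0.68 × 0.43 × 1.11 = 0.3246 m³/s
w_5 = (3.94 − 2.46)/2 = 0.74 m; q_5 = 0.53 × 0.39 × 0.74 = 0.1530 m³/s
w_6 = (4.26 − 3.50)/2 = 0.38 m; q_6 = 0.38 × 0.22 × 0.38 = 0.03177 m³/s
w_7 = (4.26 − 3.94)/2 = 0.16 m; q_7 = 0.28 × 0.12 × 0.16 = 0.005376 m³/s
Q = Σ qᵢ = 0.6829 m³/s

0.683 m³/s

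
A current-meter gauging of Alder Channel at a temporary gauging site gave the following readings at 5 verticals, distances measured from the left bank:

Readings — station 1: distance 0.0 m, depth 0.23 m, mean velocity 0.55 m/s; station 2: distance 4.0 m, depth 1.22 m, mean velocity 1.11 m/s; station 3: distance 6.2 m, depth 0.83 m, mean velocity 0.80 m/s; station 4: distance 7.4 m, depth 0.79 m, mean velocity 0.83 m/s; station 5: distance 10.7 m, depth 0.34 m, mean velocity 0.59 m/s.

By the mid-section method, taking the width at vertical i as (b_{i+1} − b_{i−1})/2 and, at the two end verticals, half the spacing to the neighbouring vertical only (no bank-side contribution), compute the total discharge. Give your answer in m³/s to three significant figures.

w_1 = (4.0 − 0.0)/2 = 2 m; q_1 = 0.55 × 0.23 × 2 = 0.2530 m³/s
w_2 = (6.2 − 0.0)/2 = 3.1 m; q_2 = 1.11 × 1.22 × 3.1 = 4.198 m³/s
w_3 = (7.4 − 4.0)/2 = 1.7 m; q_3 = 0.80 × 0.83 × 1.7 = 1.129 m³/s
w_4 = (10.7 − 6.2)/2 = 2.25 m; q_4 = 0.83 × 0.79 × 2.25 = 1.475 m³/s
w_5 = (10.7 − 7.4)/2 = 1.65 m; q_5 = 0.59 × 0.34 × 1.65 = 0.3310 m³/s
Q = Σ qᵢ = 7.386 m³/s

7.39 m³/s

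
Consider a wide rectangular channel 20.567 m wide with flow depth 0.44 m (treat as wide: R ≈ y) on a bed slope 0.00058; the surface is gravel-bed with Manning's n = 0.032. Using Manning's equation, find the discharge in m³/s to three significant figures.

3.94 m³/s

A = b·y = 20.567 × 0.44 = 9.049 m²
Wide channel: R ≈ y = 0.44 m
Q = (1/n)·A·R^(2/3)·S^(1/2) = (1/0.032) × 9.049 × 0.4400^(2/3) × 0.00058^(1/2) = 3.940 m³/s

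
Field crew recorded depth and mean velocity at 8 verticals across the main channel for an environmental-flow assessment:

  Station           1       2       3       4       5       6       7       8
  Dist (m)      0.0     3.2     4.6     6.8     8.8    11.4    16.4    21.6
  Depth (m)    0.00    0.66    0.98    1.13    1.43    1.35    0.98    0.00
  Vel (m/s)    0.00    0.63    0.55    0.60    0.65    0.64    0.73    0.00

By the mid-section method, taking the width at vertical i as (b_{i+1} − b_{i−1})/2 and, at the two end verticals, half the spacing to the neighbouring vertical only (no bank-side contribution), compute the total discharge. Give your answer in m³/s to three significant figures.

w_2 = (4.6 − 0.0)/2 = 2.3 m; q_2 = 0.63 × 0.66 × 2.3 = 0.9563 m³/s
w_3 = (6.8 − 3.2)/2 = 1.8 m; q_3 = 0.55 × 0.98 × 1.8 = 0.9702 m³/s
w_4 = (8.8 − 4.6)/2 = 2.1 m; q_4 = 0.60 × 1.13 × 2.1 = 1.424 m³/s
w_5 = (11.4 − 6.8)/2 = 2.3 m; q_5 = 0.65 × 1.43 × 2.3 = 2.138 m³/s
w_6 = (16.4 − 8.8)/2 = 3.8 m; q_6 = 0.64 × 1.35 × 3.8 = 3.283 m³/s
w_7 = (21.6 − 11.4)/2 = 5.1 m; q_7 = 0.73 × 0.98 × 5.1 = 3.649 m³/s
Stations 1, 8 contribute zero (depth or velocity is 0).
Q = Σ qᵢ = 12.42 m³/s

12.4 m³/s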